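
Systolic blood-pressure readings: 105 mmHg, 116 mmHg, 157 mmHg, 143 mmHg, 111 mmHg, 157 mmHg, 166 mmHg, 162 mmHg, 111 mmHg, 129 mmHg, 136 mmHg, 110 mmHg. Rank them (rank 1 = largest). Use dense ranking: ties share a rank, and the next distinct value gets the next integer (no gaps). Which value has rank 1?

Sorted (descending): 166, 162, 157, 157, 143, 136, 129, 116, 111, 111, 110, 105
The 2 values of 157 share dense rank 3.
The 2 values of 111 share dense rank 8.
Remaining distinct values take the next consecutive integers.
Rank 1 → value 166.

166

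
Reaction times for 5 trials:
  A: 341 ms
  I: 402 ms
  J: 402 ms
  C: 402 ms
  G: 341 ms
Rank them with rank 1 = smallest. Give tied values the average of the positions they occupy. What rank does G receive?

Sorted (ascending): 341, 341, 402, 402, 402
The 2 values of 341 occupy positions 1–2 → average rank (1+2)/2 = 1.5.
The 3 values of 402 occupy positions 3–5 → average rank 4.
G has value 341 ms → rank 1.5.

1.5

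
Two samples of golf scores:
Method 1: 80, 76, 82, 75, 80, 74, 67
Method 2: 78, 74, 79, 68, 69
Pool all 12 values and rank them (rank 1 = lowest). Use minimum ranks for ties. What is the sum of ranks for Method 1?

Sorted (ascending): 67, 68, 69, 74, 74, 75, 76, 78, 79, 80, 80, 82
The 2 values of 74 occupy positions 4–5 → each gets rank 4.
The 2 values of 80 occupy positions 10–11 → each gets rank 10.
Method 1 values → pooled ranks: 80→10, 76→7, 82→12, 75→6, 80→10, 74→4, 67→1
Rank sum = 10 + 7 + 12 + 6 + 10 + 4 + 1 = 50

50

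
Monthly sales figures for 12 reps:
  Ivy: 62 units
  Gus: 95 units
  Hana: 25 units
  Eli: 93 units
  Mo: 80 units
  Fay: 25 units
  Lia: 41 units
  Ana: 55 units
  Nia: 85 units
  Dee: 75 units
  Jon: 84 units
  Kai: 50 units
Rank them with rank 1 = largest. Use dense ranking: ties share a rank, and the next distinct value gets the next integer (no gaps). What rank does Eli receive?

Sorted (descending): 95, 93, 85, 84, 80, 75, 62, 55, 50, 41, 25, 25
The 2 values of 25 share dense rank 11.
Remaining distinct values take the next consecutive integers.
Eli has value 93 units → rank 2.

2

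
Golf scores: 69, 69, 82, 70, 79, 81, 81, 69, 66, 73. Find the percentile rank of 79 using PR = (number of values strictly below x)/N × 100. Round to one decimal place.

60.0

N = 10.
Strictly below 79: 6. Equal to 79: 1.
PR = 6/10 × 100 = 60.0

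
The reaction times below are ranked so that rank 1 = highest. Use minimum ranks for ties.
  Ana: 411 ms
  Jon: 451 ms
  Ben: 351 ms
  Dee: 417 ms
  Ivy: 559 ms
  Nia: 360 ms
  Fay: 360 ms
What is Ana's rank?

4

Sorted (descending): 559, 451, 417, 411, 360, 360, 351
The 2 values of 360 occupy positions 5–6 → each gets rank 5.
Ana has value 411 ms → rank 4.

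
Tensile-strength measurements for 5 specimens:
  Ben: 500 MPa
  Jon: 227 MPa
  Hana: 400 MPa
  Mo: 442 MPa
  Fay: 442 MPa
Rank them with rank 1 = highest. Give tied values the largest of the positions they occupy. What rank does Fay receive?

Sorted (descending): 500, 442, 442, 400, 227
The 2 values of 442 occupy positions 2–3 → each gets rank 3.
Fay has value 442 MPa → rank 3.

3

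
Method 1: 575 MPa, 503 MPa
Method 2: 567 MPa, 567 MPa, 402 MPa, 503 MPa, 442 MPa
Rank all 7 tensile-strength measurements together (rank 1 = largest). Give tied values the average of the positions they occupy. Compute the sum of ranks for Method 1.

5.5

Sorted (descending): 575, 567, 567, 503, 503, 442, 402
The 2 values of 567 occupy positions 2–3 → average rank (2+3)/2 = 2.5.
The 2 values of 503 occupy positions 4–5 → average rank (4+5)/2 = 4.5.
Method 1 values → pooled ranks: 575→1, 503→4.5
Rank sum = 1 + 4.5 = 5.5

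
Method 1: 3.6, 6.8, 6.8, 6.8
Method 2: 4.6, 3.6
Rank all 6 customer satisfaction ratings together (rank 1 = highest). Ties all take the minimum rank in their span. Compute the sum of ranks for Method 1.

Sorted (descending): 6.8, 6.8, 6.8, 4.6, 3.6, 3.6
The 3 values of 6.8 occupy positions 1–3 → each gets rank 1.
The 2 values of 3.6 occupy positions 5–6 → each gets rank 5.
Method 1 values → pooled ranks: 3.6→5, 6.8→1, 6.8→1, 6.8→1
Rank sum = 5 + 1 + 1 + 1 = 8

8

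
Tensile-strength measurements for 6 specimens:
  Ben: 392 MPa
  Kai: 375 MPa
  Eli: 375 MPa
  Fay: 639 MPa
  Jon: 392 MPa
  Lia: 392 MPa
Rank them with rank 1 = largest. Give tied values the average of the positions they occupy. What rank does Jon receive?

3

Sorted (descending): 639, 392, 392, 392, 375, 375
The 3 values of 392 occupy positions 2–4 → average rank 3.
The 2 values of 375 occupy positions 5–6 → average rank (5+6)/2 = 5.5.
Jon has value 392 MPa → rank 3.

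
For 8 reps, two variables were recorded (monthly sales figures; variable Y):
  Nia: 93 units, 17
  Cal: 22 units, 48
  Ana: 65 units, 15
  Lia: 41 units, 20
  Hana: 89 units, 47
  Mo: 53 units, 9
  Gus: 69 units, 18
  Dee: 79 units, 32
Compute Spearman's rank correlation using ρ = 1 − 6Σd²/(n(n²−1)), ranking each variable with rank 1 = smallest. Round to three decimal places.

Ranks of variable 1: 8, 1, 4, 2, 7, 3, 5, 6
Ranks of variable 2: 3, 8, 2, 5, 7, 1, 4, 6
d = r₁ − r₂: 5, -7, 2, -3, 0, 2, 1, 0
d²: 25, 49, 4, 9, 0, 4, 1, 0; Σd² = 92
ρ = 1 − 6·92/(8·63) = 1 − 552/504 = -0.095

-0.095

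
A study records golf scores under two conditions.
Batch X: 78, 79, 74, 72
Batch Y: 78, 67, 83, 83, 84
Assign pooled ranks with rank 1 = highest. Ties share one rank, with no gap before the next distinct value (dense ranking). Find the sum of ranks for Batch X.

18

Sorted (descending): 84, 83, 83, 79, 78, 78, 74, 72, 67
The 2 values of 83 share dense rank 2.
The 2 values of 78 share dense rank 4.
Remaining distinct values take the next consecutive integers.
Batch X values → pooled ranks: 78→4, 79→3, 74→5, 72→6
Rank sum = 4 + 3 + 5 + 6 = 18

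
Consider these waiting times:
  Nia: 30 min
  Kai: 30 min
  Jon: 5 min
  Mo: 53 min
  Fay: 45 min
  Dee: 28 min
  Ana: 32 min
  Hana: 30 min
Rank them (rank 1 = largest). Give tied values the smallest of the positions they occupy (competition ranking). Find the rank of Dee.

7

Sorted (descending): 53, 45, 32, 30, 30, 30, 28, 5
The 3 values of 30 occupy positions 4–6 → each gets rank 4.
Dee has value 28 min → rank 7.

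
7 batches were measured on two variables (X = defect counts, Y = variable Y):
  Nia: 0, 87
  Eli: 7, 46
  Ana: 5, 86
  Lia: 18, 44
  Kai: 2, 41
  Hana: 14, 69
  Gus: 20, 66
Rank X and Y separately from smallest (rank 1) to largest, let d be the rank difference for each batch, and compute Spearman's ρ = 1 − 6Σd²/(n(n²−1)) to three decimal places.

-0.286

Ranks of variable 1: 1, 4, 3, 6, 2, 5, 7
Ranks of variable 2: 7, 3, 6, 2, 1, 5, 4
d = r₁ − r₂: -6, 1, -3, 4, 1, 0, 3
d²: 36, 1, 9, 16, 1, 0, 9; Σd² = 72
ρ = 1 − 6·72/(7·48) = 1 − 432/336 = -0.286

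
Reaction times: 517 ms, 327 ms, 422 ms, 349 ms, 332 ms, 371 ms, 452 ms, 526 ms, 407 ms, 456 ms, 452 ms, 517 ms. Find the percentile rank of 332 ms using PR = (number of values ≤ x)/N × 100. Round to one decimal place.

N = 12.
Strictly below 332: 1. Equal to 332: 1.
PR = 2/12 × 100 = 16.7

16.7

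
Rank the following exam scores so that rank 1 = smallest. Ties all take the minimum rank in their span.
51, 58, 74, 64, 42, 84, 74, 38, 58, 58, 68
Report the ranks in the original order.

3, 4, 9, 7, 2, 11, 9, 1, 4, 4, 8

Sorted (ascending): 38, 42, 51, 58, 58, 58, 64, 68, 74, 74, 84
The 3 values of 58 occupy positions 4–6 → each gets rank 4.
The 2 values of 74 occupy positions 9–10 → each gets rank 9.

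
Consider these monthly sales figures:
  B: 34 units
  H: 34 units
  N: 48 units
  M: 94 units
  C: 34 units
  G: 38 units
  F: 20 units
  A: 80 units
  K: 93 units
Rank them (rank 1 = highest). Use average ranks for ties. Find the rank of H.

Sorted (descending): 94, 93, 80, 48, 38, 34, 34, 34, 20
The 3 values of 34 occupy positions 6–8 → average rank 7.
H has value 34 units → rank 7.

7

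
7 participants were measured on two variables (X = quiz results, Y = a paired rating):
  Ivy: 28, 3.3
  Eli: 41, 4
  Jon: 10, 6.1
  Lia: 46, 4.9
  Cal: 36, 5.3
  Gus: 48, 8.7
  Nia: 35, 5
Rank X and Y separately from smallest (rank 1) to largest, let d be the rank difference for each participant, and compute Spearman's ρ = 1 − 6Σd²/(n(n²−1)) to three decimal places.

0.179

Ranks of variable 1: 2, 5, 1, 6, 4, 7, 3
Ranks of variable 2: 1, 2, 6, 3, 5, 7, 4
d = r₁ − r₂: 1, 3, -5, 3, -1, 0, -1
d²: 1, 9, 25, 9, 1, 0, 1; Σd² = 46
ρ = 1 − 6·46/(7·48) = 1 − 276/336 = 0.179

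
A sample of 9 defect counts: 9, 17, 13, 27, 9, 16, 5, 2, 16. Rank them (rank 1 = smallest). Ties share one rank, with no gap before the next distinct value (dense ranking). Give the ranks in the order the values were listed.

Sorted (ascending): 2, 5, 9, 9, 13, 16, 16, 17, 27
The 2 values of 9 share dense rank 3.
The 2 values of 16 share dense rank 5.
Remaining distinct values take the next consecutive integers.

3, 6, 4, 7, 3, 5, 2, 1, 5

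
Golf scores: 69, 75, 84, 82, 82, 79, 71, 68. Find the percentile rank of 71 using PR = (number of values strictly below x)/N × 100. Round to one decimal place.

N = 8.
Strictly below 71: 2. Equal to 71: 1.
PR = 2/8 × 100 = 25.0

25.0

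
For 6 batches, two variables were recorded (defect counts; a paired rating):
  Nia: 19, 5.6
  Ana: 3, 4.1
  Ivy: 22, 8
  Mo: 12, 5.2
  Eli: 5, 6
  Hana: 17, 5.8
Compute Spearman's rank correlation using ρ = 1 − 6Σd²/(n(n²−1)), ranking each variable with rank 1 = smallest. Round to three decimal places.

Ranks of variable 1: 5, 1, 6, 3, 2, 4
Ranks of variable 2: 3, 1, 6, 2, 5, 4
d = r₁ − r₂: 2, 0, 0, 1, -3, 0
d²: 4, 0, 0, 1, 9, 0; Σd² = 14
ρ = 1 − 6·14/(6·35) = 1 − 84/210 = 0.600

0.600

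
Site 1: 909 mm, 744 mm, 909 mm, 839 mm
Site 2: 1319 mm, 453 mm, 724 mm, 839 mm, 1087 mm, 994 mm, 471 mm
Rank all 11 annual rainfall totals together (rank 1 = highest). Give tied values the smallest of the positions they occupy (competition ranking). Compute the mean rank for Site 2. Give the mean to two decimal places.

Sorted (descending): 1319, 1087, 994, 909, 909, 839, 839, 744, 724, 471, 453
The 2 values of 909 occupy positions 4–5 → each gets rank 4.
The 2 values of 839 occupy positions 6–7 → each gets rank 6.
Site 2 values → pooled ranks: 1319→1, 453→11, 724→9, 839→6, 1087→2, 994→3, 471→10
Mean rank = (1 + 11 + 9 + 6 + 2 + 3 + 10) / 7 = 6.00

6.00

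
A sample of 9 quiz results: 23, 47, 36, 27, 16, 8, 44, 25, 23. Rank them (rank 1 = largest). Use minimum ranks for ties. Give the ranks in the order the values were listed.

Sorted (descending): 47, 44, 36, 27, 25, 23, 23, 16, 8
The 2 values of 23 occupy positions 6–7 → each gets rank 6.

6, 1, 3, 4, 8, 9, 2, 5, 6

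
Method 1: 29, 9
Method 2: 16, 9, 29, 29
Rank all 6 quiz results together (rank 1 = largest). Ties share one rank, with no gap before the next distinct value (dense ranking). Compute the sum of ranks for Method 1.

Sorted (descending): 29, 29, 29, 16, 9, 9
The 3 values of 29 share dense rank 1.
The 2 values of 9 share dense rank 3.
Remaining distinct values take the next consecutive integers.
Method 1 values → pooled ranks: 29→1, 9→3
Rank sum = 1 + 3 = 4

4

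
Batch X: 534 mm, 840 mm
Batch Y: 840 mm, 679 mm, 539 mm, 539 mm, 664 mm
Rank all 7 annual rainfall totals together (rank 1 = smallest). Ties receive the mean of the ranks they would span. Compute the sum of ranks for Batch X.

7.5

Sorted (ascending): 534, 539, 539, 664, 679, 840, 840
The 2 values of 539 occupy positions 2–3 → average rank (2+3)/2 = 2.5.
The 2 values of 840 occupy positions 6–7 → average rank (6+7)/2 = 6.5.
Batch X values → pooled ranks: 534→1, 840→6.5
Rank sum = 1 + 6.5 = 7.5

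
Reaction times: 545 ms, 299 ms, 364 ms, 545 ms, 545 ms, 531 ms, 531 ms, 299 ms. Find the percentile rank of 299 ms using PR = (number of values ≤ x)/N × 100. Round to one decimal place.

N = 8.
Strictly below 299: 0. Equal to 299: 2.
PR = 2/8 × 100 = 25.0

25.0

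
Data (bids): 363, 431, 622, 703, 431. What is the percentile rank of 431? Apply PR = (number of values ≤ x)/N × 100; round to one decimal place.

N = 5.
Strictly below 431: 1. Equal to 431: 2.
PR = 3/5 × 100 = 60.0

60.0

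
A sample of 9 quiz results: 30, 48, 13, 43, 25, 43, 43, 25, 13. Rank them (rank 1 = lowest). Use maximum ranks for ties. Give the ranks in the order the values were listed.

5, 9, 2, 8, 4, 8, 8, 4, 2

Sorted (ascending): 13, 13, 25, 25, 30, 43, 43, 43, 48
The 2 values of 13 occupy positions 1–2 → each gets rank 2.
The 2 values of 25 occupy positions 3–4 → each gets rank 4.
The 3 values of 43 occupy positions 6–8 → each gets rank 8.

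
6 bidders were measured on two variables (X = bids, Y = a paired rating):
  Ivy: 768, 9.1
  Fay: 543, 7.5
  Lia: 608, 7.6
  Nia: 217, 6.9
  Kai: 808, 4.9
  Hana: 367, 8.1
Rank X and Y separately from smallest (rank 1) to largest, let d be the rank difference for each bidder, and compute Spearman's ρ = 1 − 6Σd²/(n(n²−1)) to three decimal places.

-0.029

Ranks of variable 1: 5, 3, 4, 1, 6, 2
Ranks of variable 2: 6, 3, 4, 2, 1, 5
d = r₁ − r₂: -1, 0, 0, -1, 5, -3
d²: 1, 0, 0, 1, 25, 9; Σd² = 36
ρ = 1 − 6·36/(6·35) = 1 − 216/210 = -0.029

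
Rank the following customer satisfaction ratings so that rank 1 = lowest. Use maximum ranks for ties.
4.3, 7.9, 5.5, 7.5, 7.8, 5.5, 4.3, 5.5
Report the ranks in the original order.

2, 8, 5, 6, 7, 5, 2, 5

Sorted (ascending): 4.3, 4.3, 5.5, 5.5, 5.5, 7.5, 7.8, 7.9
The 2 values of 4.3 occupy positions 1–2 → each gets rank 2.
The 3 values of 5.5 occupy positions 3–5 → each gets rank 5.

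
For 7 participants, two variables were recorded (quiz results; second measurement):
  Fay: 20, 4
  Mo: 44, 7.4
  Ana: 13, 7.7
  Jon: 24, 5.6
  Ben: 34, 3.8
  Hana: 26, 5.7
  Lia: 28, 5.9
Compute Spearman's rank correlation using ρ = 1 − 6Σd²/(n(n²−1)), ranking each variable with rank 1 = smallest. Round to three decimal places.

Ranks of variable 1: 2, 7, 1, 3, 6, 4, 5
Ranks of variable 2: 2, 6, 7, 3, 1, 4, 5
d = r₁ − r₂: 0, 1, -6, 0, 5, 0, 0
d²: 0, 1, 36, 0, 25, 0, 0; Σd² = 62
ρ = 1 − 6·62/(7·48) = 1 − 372/336 = -0.107

-0.107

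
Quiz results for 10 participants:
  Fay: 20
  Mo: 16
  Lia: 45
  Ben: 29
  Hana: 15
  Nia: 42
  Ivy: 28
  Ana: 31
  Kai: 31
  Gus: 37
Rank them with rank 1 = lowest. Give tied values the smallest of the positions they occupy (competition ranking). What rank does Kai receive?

6

Sorted (ascending): 15, 16, 20, 28, 29, 31, 31, 37, 42, 45
The 2 values of 31 occupy positions 6–7 → each gets rank 6.
Kai has value 31 → rank 6.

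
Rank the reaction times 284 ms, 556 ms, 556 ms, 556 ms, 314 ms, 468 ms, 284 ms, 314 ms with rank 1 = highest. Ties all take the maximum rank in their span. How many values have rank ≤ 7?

6

Sorted (descending): 556, 556, 556, 468, 314, 314, 284, 284
The 3 values of 556 occupy positions 1–3 → each gets rank 3.
The 2 values of 314 occupy positions 5–6 → each gets rank 6.
The 2 values of 284 occupy positions 7–8 → each gets rank 8.
Ranks ≤ 7: {3, 3, 3, 4, 6, 6} → 6 values.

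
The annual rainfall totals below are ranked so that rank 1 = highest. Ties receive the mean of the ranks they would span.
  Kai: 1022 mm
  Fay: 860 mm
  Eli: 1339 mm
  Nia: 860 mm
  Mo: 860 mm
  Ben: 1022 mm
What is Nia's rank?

Sorted (descending): 1339, 1022, 1022, 860, 860, 860
The 2 values of 1022 occupy positions 2–3 → average rank (2+3)/2 = 2.5.
The 3 values of 860 occupy positions 4–6 → average rank 5.
Nia has value 860 mm → rank 5.

5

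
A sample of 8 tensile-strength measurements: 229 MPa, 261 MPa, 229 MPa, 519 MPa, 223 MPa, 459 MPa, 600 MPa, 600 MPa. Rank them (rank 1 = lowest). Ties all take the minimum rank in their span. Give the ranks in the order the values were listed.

2, 4, 2, 6, 1, 5, 7, 7

Sorted (ascending): 223, 229, 229, 261, 459, 519, 600, 600
The 2 values of 229 occupy positions 2–3 → each gets rank 2.
The 2 values of 600 occupy positions 7–8 → each gets rank 7.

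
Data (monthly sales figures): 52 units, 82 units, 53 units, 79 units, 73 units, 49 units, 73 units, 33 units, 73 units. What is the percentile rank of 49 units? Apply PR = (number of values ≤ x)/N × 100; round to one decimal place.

N = 9.
Strictly below 49: 1. Equal to 49: 1.
PR = 2/9 × 100 = 22.2

22.2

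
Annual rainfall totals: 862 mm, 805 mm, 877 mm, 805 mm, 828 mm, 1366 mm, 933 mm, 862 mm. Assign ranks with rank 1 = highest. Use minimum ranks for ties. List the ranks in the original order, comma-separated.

4, 7, 3, 7, 6, 1, 2, 4

Sorted (descending): 1366, 933, 877, 862, 862, 828, 805, 805
The 2 values of 862 occupy positions 4–5 → each gets rank 4.
The 2 values of 805 occupy positions 7–8 → each gets rank 7.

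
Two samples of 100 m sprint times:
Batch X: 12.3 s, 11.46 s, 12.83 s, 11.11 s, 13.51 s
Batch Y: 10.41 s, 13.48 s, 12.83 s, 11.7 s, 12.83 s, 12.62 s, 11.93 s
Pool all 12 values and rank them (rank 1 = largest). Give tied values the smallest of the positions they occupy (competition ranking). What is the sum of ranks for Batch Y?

Sorted (descending): 13.51, 13.48, 12.83, 12.83, 12.83, 12.62, 12.3, 11.93, 11.7, 11.46, 11.11, 10.41
The 3 values of 12.83 occupy positions 3–5 → each gets rank 3.
Batch Y values → pooled ranks: 10.41→12, 13.48→2, 12.83→3, 11.7→9, 12.83→3, 12.62→6, 11.93→8
Rank sum = 12 + 2 + 3 + 9 + 3 + 6 + 8 = 43

43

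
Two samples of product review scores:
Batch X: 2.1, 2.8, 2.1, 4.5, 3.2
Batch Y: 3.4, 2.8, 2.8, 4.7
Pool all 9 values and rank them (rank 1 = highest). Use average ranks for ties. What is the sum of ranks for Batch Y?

Sorted (descending): 4.7, 4.5, 3.4, 3.2, 2.8, 2.8, 2.8, 2.1, 2.1
The 3 values of 2.8 occupy positions 5–7 → average rank 6.
The 2 values of 2.1 occupy positions 8–9 → average rank (8+9)/2 = 8.5.
Batch Y values → pooled ranks: 3.4→3, 2.8→6, 2.8→6, 4.7→1
Rank sum = 3 + 6 + 6 + 1 = 16

16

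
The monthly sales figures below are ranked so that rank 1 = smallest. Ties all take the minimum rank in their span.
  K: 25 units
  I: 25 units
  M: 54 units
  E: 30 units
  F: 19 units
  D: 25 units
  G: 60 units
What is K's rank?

Sorted (ascending): 19, 25, 25, 25, 30, 54, 60
The 3 values of 25 occupy positions 2–4 → each gets rank 2.
K has value 25 units → rank 2.

2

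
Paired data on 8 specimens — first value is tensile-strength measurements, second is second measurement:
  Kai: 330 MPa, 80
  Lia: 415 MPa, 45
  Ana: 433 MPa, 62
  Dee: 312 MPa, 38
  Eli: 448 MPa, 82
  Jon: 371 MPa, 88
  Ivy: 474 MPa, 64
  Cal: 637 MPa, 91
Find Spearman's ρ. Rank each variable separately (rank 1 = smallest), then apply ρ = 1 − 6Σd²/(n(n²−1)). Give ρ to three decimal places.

Ranks of variable 1: 2, 4, 5, 1, 6, 3, 7, 8
Ranks of variable 2: 5, 2, 3, 1, 6, 7, 4, 8
d = r₁ − r₂: -3, 2, 2, 0, 0, -4, 3, 0
d²: 9, 4, 4, 0, 0, 16, 9, 0; Σd² = 42
ρ = 1 − 6·42/(8·63) = 1 − 252/504 = 0.500

0.500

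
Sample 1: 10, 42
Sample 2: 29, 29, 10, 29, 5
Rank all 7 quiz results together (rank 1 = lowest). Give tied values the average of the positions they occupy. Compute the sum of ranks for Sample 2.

Sorted (ascending): 5, 10, 10, 29, 29, 29, 42
The 2 values of 10 occupy positions 2–3 → average rank (2+3)/2 = 2.5.
The 3 values of 29 occupy positions 4–6 → average rank 5.
Sample 2 values → pooled ranks: 29→5, 29→5, 10→2.5, 29→5, 5→1
Rank sum = 5 + 5 + 2.5 + 5 + 1 = 18.5

18.5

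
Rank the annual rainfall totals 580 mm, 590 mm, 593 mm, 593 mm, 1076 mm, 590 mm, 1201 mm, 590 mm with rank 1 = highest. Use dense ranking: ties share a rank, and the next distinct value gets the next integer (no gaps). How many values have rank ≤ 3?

Sorted (descending): 1201, 1076, 593, 593, 590, 590, 590, 580
The 2 values of 593 share dense rank 3.
The 3 values of 590 share dense rank 4.
Remaining distinct values take the next consecutive integers.
Ranks ≤ 3: {1, 2, 3, 3} → 4 values.

4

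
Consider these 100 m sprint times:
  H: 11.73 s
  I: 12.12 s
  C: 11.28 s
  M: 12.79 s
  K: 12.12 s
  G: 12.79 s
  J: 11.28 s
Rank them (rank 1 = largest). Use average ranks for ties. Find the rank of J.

Sorted (descending): 12.79, 12.79, 12.12, 12.12, 11.73, 11.28, 11.28
The 2 values of 12.79 occupy positions 1–2 → average rank (1+2)/2 = 1.5.
The 2 values of 12.12 occupy positions 3–4 → average rank (3+4)/2 = 3.5.
The 2 values of 11.28 occupy positions 6–7 → average rank (6+7)/2 = 6.5.
J has value 11.28 s → rank 6.5.

6.5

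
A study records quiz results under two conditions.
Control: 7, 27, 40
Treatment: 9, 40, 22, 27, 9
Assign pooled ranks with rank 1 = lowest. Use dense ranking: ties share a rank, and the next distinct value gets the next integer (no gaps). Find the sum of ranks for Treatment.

16

Sorted (ascending): 7, 9, 9, 22, 27, 27, 40, 40
The 2 values of 9 share dense rank 2.
The 2 values of 27 share dense rank 4.
The 2 values of 40 share dense rank 5.
Remaining distinct values take the next consecutive integers.
Treatment values → pooled ranks: 9→2, 40→5, 22→3, 27→4, 9→2
Rank sum = 2 + 5 + 3 + 4 + 2 = 16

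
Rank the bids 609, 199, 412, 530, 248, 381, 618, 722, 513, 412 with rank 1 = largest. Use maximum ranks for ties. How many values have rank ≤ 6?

Sorted (descending): 722, 618, 609, 530, 513, 412, 412, 381, 248, 199
The 2 values of 412 occupy positions 6–7 → each gets rank 7.
Ranks ≤ 6: {1, 2, 3, 4, 5} → 5 values.

5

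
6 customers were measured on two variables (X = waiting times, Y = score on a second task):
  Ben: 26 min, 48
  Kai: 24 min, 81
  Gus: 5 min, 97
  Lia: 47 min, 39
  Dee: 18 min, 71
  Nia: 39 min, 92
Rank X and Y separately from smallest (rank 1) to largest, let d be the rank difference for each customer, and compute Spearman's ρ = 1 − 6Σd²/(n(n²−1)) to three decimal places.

-0.600

Ranks of variable 1: 4, 3, 1, 6, 2, 5
Ranks of variable 2: 2, 4, 6, 1, 3, 5
d = r₁ − r₂: 2, -1, -5, 5, -1, 0
d²: 4, 1, 25, 25, 1, 0; Σd² = 56
ρ = 1 − 6·56/(6·35) = 1 − 336/210 = -0.600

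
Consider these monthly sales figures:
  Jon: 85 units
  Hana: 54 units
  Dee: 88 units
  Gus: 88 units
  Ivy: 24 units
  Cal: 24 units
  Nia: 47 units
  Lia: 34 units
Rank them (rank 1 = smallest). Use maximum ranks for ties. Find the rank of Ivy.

2

Sorted (ascending): 24, 24, 34, 47, 54, 85, 88, 88
The 2 values of 24 occupy positions 1–2 → each gets rank 2.
The 2 values of 88 occupy positions 7–8 → each gets rank 8.
Ivy has value 24 units → rank 2.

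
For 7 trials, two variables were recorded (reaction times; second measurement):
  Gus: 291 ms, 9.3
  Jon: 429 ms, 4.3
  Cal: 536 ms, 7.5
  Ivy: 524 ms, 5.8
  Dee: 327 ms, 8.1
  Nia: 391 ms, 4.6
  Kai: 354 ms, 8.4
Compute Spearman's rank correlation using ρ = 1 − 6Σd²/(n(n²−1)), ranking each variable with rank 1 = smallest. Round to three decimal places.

-0.643

Ranks of variable 1: 1, 5, 7, 6, 2, 4, 3
Ranks of variable 2: 7, 1, 4, 3, 5, 2, 6
d = r₁ − r₂: -6, 4, 3, 3, -3, 2, -3
d²: 36, 16, 9, 9, 9, 4, 9; Σd² = 92
ρ = 1 − 6·92/(7·48) = 1 − 552/336 = -0.643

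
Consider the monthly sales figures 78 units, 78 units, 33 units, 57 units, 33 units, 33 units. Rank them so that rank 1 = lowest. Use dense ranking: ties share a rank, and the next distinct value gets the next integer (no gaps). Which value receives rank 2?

57

Sorted (ascending): 33, 33, 33, 57, 78, 78
The 3 values of 33 share dense rank 1.
The 2 values of 78 share dense rank 3.
Remaining distinct values take the next consecutive integers.
Rank 2 → value 57.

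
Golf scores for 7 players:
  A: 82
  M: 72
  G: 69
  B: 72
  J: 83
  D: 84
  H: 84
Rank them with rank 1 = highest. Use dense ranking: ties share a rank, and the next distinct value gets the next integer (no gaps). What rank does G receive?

Sorted (descending): 84, 84, 83, 82, 72, 72, 69
The 2 values of 84 share dense rank 1.
The 2 values of 72 share dense rank 4.
Remaining distinct values take the next consecutive integers.
G has value 69 → rank 5.

5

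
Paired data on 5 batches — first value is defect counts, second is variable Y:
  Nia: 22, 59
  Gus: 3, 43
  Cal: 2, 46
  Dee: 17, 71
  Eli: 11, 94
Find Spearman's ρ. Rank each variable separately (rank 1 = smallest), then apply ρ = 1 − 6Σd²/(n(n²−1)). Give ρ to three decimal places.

0.500

Ranks of variable 1: 5, 2, 1, 4, 3
Ranks of variable 2: 3, 1, 2, 4, 5
d = r₁ − r₂: 2, 1, -1, 0, -2
d²: 4, 1, 1, 0, 4; Σd² = 10
ρ = 1 − 6·10/(5·24) = 1 − 60/120 = 0.500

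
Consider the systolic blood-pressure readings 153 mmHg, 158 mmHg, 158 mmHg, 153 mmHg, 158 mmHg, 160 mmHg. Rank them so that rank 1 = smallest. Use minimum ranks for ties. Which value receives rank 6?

160

Sorted (ascending): 153, 153, 158, 158, 158, 160
The 2 values of 153 occupy positions 1–2 → each gets rank 1.
The 3 values of 158 occupy positions 3–5 → each gets rank 3.
Rank 6 → value 160.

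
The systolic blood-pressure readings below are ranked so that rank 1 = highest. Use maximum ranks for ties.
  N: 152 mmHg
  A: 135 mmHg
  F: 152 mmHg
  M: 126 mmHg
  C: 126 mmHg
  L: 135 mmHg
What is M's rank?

Sorted (descending): 152, 152, 135, 135, 126, 126
The 2 values of 152 occupy positions 1–2 → each gets rank 2.
The 2 values of 135 occupy positions 3–4 → each gets rank 4.
The 2 values of 126 occupy positions 5–6 → each gets rank 6.
M has value 126 mmHg → rank 6.

6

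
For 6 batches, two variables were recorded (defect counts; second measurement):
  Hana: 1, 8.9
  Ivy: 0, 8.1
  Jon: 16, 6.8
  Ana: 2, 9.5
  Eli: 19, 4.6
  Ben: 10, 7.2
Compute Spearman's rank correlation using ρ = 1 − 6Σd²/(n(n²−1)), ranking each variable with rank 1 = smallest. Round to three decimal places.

-0.771

Ranks of variable 1: 2, 1, 5, 3, 6, 4
Ranks of variable 2: 5, 4, 2, 6, 1, 3
d = r₁ − r₂: -3, -3, 3, -3, 5, 1
d²: 9, 9, 9, 9, 25, 1; Σd² = 62
ρ = 1 − 6·62/(6·35) = 1 − 372/210 = -0.771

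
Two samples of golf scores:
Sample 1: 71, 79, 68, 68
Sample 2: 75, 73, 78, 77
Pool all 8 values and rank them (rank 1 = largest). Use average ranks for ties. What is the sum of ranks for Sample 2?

14

Sorted (descending): 79, 78, 77, 75, 73, 71, 68, 68
The 2 values of 68 occupy positions 7–8 → average rank (7+8)/2 = 7.5.
Sample 2 values → pooled ranks: 75→4, 73→5, 78→2, 77→3
Rank sum = 4 + 5 + 2 + 3 = 14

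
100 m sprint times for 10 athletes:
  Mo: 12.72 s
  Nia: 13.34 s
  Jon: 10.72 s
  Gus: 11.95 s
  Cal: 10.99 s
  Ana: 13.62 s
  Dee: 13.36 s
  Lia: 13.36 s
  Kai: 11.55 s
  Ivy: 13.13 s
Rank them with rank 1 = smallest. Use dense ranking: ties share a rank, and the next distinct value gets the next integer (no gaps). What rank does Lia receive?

8

Sorted (ascending): 10.72, 10.99, 11.55, 11.95, 12.72, 13.13, 13.34, 13.36, 13.36, 13.62
The 2 values of 13.36 share dense rank 8.
Remaining distinct values take the next consecutive integers.
Lia has value 13.36 s → rank 8.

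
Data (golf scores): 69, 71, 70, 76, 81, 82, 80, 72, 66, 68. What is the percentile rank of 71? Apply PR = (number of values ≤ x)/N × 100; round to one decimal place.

N = 10.
Strictly below 71: 4. Equal to 71: 1.
PR = 5/10 × 100 = 50.0

50.0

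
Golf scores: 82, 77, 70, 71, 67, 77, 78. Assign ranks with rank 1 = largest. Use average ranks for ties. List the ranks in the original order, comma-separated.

1, 3.5, 6, 5, 7, 3.5, 2

Sorted (descending): 82, 78, 77, 77, 71, 70, 67
The 2 values of 77 occupy positions 3–4 → average rank (3+4)/2 = 3.5.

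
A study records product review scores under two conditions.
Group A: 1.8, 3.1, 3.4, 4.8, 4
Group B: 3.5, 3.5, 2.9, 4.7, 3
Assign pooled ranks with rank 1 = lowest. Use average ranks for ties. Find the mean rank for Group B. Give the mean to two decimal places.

5.40

Sorted (ascending): 1.8, 2.9, 3, 3.1, 3.4, 3.5, 3.5, 4, 4.7, 4.8
The 2 values of 3.5 occupy positions 6–7 → average rank (6+7)/2 = 6.5.
Group B values → pooled ranks: 3.5→6.5, 3.5→6.5, 2.9→2, 4.7→9, 3→3
Mean rank = (6.5 + 6.5 + 2 + 9 + 3) / 5 = 5.40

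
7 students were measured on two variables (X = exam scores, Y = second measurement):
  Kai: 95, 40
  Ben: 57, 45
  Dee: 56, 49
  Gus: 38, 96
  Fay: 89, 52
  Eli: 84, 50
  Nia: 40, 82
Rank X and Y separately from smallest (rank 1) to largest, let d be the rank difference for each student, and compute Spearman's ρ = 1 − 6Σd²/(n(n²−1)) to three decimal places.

-0.679

Ranks of variable 1: 7, 4, 3, 1, 6, 5, 2
Ranks of variable 2: 1, 2, 3, 7, 5, 4, 6
d = r₁ − r₂: 6, 2, 0, -6, 1, 1, -4
d²: 36, 4, 0, 36, 1, 1, 16; Σd² = 94
ρ = 1 − 6·94/(7·48) = 1 − 564/336 = -0.679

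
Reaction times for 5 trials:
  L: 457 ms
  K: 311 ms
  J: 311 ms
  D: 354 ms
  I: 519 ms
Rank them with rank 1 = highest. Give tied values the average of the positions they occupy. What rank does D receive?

3

Sorted (descending): 519, 457, 354, 311, 311
The 2 values of 311 occupy positions 4–5 → average rank (4+5)/2 = 4.5.
D has value 354 ms → rank 3.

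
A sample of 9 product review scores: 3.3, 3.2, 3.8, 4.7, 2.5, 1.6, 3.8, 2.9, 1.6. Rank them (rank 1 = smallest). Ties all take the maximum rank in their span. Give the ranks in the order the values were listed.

Sorted (ascending): 1.6, 1.6, 2.5, 2.9, 3.2, 3.3, 3.8, 3.8, 4.7
The 2 values of 1.6 occupy positions 1–2 → each gets rank 2.
The 2 values of 3.8 occupy positions 7–8 → each gets rank 8.

6, 5, 8, 9, 3, 2, 8, 4, 2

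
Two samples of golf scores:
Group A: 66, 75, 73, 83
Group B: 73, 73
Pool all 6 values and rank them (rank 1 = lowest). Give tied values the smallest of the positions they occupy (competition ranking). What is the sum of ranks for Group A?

Sorted (ascending): 66, 73, 73, 73, 75, 83
The 3 values of 73 occupy positions 2–4 → each gets rank 2.
Group A values → pooled ranks: 66→1, 75→5, 73→2, 83→6
Rank sum = 1 + 5 + 2 + 6 = 14

14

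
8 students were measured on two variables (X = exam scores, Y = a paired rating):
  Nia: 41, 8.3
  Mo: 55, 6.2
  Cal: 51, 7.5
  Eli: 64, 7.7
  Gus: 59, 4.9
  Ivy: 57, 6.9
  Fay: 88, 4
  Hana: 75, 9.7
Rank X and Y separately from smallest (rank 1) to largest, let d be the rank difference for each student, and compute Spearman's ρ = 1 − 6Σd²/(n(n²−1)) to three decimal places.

Ranks of variable 1: 1, 3, 2, 6, 5, 4, 8, 7
Ranks of variable 2: 7, 3, 5, 6, 2, 4, 1, 8
d = r₁ − r₂: -6, 0, -3, 0, 3, 0, 7, -1
d²: 36, 0, 9, 0, 9, 0, 49, 1; Σd² = 104
ρ = 1 − 6·104/(8·63) = 1 − 624/504 = -0.238

-0.238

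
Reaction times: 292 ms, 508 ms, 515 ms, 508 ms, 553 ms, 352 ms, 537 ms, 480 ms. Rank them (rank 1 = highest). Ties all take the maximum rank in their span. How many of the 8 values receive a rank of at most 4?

3

Sorted (descending): 553, 537, 515, 508, 508, 480, 352, 292
The 2 values of 508 occupy positions 4–5 → each gets rank 5.
Ranks ≤ 4: {1, 2, 3} → 3 values.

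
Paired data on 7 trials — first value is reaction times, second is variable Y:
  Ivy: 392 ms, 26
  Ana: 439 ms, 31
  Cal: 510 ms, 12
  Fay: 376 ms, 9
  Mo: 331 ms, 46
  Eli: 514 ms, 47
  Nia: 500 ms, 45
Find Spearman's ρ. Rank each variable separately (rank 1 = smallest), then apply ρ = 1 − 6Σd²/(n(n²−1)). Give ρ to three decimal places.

0.250

Ranks of variable 1: 3, 4, 6, 2, 1, 7, 5
Ranks of variable 2: 3, 4, 2, 1, 6, 7, 5
d = r₁ − r₂: 0, 0, 4, 1, -5, 0, 0
d²: 0, 0, 16, 1, 25, 0, 0; Σd² = 42
ρ = 1 − 6·42/(7·48) = 1 − 252/336 = 0.250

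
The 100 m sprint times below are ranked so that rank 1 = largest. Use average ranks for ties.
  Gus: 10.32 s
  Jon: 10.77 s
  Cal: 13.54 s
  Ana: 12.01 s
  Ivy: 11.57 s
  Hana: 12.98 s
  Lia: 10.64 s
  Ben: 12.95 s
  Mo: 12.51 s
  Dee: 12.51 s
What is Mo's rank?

Sorted (descending): 13.54, 12.98, 12.95, 12.51, 12.51, 12.01, 11.57, 10.77, 10.64, 10.32
The 2 values of 12.51 occupy positions 4–5 → average rank (4+5)/2 = 4.5.
Mo has value 12.51 s → rank 4.5.

4.5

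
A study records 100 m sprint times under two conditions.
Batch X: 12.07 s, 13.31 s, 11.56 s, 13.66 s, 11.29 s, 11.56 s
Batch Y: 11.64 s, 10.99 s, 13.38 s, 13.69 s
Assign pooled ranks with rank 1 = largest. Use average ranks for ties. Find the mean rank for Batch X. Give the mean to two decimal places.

Sorted (descending): 13.69, 13.66, 13.38, 13.31, 12.07, 11.64, 11.56, 11.56, 11.29, 10.99
The 2 values of 11.56 occupy positions 7–8 → average rank (7+8)/2 = 7.5.
Batch X values → pooled ranks: 12.07→5, 13.31→4, 11.56→7.5, 13.66→2, 11.29→9, 11.56→7.5
Mean rank = (5 + 4 + 7.5 + 2 + 9 + 7.5) / 6 = 5.83

5.83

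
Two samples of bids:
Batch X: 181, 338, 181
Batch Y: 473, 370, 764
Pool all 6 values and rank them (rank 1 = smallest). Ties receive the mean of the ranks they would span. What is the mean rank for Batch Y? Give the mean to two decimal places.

Sorted (ascending): 181, 181, 338, 370, 473, 764
The 2 values of 181 occupy positions 1–2 → average rank (1+2)/2 = 1.5.
Batch Y values → pooled ranks: 473→5, 370→4, 764→6
Mean rank = (5 + 4 + 6) / 3 = 5.00

5.00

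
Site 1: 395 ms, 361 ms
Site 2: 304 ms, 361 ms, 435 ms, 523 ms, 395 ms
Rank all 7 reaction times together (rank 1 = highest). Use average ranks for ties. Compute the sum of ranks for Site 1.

9

Sorted (descending): 523, 435, 395, 395, 361, 361, 304
The 2 values of 395 occupy positions 3–4 → average rank (3+4)/2 = 3.5.
The 2 values of 361 occupy positions 5–6 → average rank (5+6)/2 = 5.5.
Site 1 values → pooled ranks: 395→3.5, 361→5.5
Rank sum = 3.5 + 5.5 = 9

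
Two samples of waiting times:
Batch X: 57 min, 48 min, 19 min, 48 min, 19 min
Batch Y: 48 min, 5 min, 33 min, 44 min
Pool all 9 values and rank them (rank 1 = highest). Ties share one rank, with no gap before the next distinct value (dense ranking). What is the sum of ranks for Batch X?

15

Sorted (descending): 57, 48, 48, 48, 44, 33, 19, 19, 5
The 3 values of 48 share dense rank 2.
The 2 values of 19 share dense rank 5.
Remaining distinct values take the next consecutive integers.
Batch X values → pooled ranks: 57→1, 48→2, 19→5, 48→2, 19→5
Rank sum = 1 + 2 + 5 + 2 + 5 = 15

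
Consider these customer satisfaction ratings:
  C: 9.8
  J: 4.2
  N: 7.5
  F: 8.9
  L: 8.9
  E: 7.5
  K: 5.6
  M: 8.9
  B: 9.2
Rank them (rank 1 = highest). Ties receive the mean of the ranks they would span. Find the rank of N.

6.5

Sorted (descending): 9.8, 9.2, 8.9, 8.9, 8.9, 7.5, 7.5, 5.6, 4.2
The 3 values of 8.9 occupy positions 3–5 → average rank 4.
The 2 values of 7.5 occupy positions 6–7 → average rank (6+7)/2 = 6.5.
N has value 7.5 → rank 6.5.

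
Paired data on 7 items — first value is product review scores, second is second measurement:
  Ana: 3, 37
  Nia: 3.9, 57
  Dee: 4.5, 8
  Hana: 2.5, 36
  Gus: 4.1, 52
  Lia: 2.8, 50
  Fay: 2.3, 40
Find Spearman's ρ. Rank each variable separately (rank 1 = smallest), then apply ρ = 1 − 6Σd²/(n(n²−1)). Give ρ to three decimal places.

0.036

Ranks of variable 1: 4, 5, 7, 2, 6, 3, 1
Ranks of variable 2: 3, 7, 1, 2, 6, 5, 4
d = r₁ − r₂: 1, -2, 6, 0, 0, -2, -3
d²: 1, 4, 36, 0, 0, 4, 9; Σd² = 54
ρ = 1 − 6·54/(7·48) = 1 − 324/336 = 0.036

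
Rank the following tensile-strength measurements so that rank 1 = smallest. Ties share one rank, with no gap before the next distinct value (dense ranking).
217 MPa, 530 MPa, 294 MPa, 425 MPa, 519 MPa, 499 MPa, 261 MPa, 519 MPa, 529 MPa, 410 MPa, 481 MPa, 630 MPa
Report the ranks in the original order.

Sorted (ascending): 217, 261, 294, 410, 425, 481, 499, 519, 519, 529, 530, 630
The 2 values of 519 share dense rank 8.
Remaining distinct values take the next consecutive integers.

1, 10, 3, 5, 8, 7, 2, 8, 9, 4, 6, 11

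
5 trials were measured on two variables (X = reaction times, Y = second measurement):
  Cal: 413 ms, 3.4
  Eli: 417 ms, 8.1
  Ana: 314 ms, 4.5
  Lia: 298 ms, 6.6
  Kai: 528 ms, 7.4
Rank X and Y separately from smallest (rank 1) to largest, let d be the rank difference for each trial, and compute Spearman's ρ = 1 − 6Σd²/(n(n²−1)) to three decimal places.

0.500

Ranks of variable 1: 3, 4, 2, 1, 5
Ranks of variable 2: 1, 5, 2, 3, 4
d = r₁ − r₂: 2, -1, 0, -2, 1
d²: 4, 1, 0, 4, 1; Σd² = 10
ρ = 1 − 6·10/(5·24) = 1 − 60/120 = 0.500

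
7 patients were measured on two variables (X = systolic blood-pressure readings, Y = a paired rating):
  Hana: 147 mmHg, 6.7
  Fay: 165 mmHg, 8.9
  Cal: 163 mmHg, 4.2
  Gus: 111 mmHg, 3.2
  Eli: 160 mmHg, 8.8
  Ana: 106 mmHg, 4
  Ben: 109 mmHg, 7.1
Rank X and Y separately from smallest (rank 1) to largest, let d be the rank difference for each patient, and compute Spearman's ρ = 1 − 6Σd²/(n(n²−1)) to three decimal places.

Ranks of variable 1: 4, 7, 6, 3, 5, 1, 2
Ranks of variable 2: 4, 7, 3, 1, 6, 2, 5
d = r₁ − r₂: 0, 0, 3, 2, -1, -1, -3
d²: 0, 0, 9, 4, 1, 1, 9; Σd² = 24
ρ = 1 − 6·24/(7·48) = 1 − 144/336 = 0.571

0.571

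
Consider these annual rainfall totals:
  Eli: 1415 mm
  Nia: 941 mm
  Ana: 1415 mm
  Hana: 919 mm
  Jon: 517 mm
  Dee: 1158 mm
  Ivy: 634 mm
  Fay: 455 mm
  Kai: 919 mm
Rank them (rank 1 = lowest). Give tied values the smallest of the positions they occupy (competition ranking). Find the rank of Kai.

4

Sorted (ascending): 455, 517, 634, 919, 919, 941, 1158, 1415, 1415
The 2 values of 919 occupy positions 4–5 → each gets rank 4.
The 2 values of 1415 occupy positions 8–9 → each gets rank 8.
Kai has value 919 mm → rank 4.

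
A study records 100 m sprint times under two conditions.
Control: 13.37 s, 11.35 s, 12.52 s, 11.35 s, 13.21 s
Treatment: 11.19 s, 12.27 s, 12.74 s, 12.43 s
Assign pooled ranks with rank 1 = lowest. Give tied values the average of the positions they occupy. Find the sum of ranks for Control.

28

Sorted (ascending): 11.19, 11.35, 11.35, 12.27, 12.43, 12.52, 12.74, 13.21, 13.37
The 2 values of 11.35 occupy positions 2–3 → average rank (2+3)/2 = 2.5.
Control values → pooled ranks: 13.37→9, 11.35→2.5, 12.52→6, 11.35→2.5, 13.21→8
Rank sum = 9 + 2.5 + 6 + 2.5 + 8 = 28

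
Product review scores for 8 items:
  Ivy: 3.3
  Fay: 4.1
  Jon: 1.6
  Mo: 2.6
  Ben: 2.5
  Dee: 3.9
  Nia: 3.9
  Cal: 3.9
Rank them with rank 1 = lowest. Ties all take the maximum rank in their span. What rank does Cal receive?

7

Sorted (ascending): 1.6, 2.5, 2.6, 3.3, 3.9, 3.9, 3.9, 4.1
The 3 values of 3.9 occupy positions 5–7 → each gets rank 7.
Cal has value 3.9 → rank 7.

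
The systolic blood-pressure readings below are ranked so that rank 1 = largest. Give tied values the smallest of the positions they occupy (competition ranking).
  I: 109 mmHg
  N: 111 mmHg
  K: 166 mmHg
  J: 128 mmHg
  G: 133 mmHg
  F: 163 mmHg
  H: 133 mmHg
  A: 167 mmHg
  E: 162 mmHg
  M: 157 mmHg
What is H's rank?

6

Sorted (descending): 167, 166, 163, 162, 157, 133, 133, 128, 111, 109
The 2 values of 133 occupy positions 6–7 → each gets rank 6.
H has value 133 mmHg → rank 6.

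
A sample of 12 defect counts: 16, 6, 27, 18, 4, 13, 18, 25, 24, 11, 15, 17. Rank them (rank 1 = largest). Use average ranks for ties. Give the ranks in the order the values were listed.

7, 11, 1, 4.5, 12, 9, 4.5, 2, 3, 10, 8, 6

Sorted (descending): 27, 25, 24, 18, 18, 17, 16, 15, 13, 11, 6, 4
The 2 values of 18 occupy positions 4–5 → average rank (4+5)/2 = 4.5.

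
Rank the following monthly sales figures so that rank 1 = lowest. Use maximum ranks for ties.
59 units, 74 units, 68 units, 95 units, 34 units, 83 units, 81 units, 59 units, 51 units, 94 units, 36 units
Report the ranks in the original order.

5, 7, 6, 11, 1, 9, 8, 5, 3, 10, 2

Sorted (ascending): 34, 36, 51, 59, 59, 68, 74, 81, 83, 94, 95
The 2 values of 59 occupy positions 4–5 → each gets rank 5.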